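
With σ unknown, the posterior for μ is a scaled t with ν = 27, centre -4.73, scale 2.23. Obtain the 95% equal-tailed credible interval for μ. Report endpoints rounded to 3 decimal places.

The t_27 distribution is symmetric; the 95% interval is -4.73 ± t·2.23 with t_{0.975,27} = 2.052.
Half-width: 2.052 × 2.23 = 4.576.
-4.73 − 4.576 = -9.306; -4.73 + 4.576 = -0.154.

[-9.306, -0.154]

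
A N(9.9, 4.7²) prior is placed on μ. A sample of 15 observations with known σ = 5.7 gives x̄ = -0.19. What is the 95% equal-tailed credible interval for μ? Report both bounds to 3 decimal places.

Posterior precision = 1/4.7² + 15/5.7² = 0.0453 + 0.4617 = 0.5069, so posterior SD = 1.4045.
Posterior mean = (9.9/4.7² + 15·-0.19/5.7²) / 0.5069 = 0.7110.
Interval: 0.7110 ± 1.960 × 1.4045 → [-2.042, 3.464].

[-2.042, 3.464]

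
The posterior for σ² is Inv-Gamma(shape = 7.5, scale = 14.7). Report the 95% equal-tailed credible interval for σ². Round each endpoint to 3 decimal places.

[1.070, 4.695]

Inverse-Gamma(7.5, 14.7) quantiles: F⁻¹(0.025) and F⁻¹(0.975).
Equivalently, 1/σ² ~ Gamma(7.5, rate = 14.7); invert its 0.975 and 0.025 quantiles.
Posterior mean ≈ 2.262, SD ≈ 0.964; a Normal approximation gives roughly [0.371, 4.152].
Exact: lower = 1.070; upper = 4.695.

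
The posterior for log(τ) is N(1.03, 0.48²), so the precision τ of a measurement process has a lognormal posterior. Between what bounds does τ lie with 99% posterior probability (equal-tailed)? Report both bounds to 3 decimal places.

[0.814, 9.645]

On the log scale the 99% interval is 1.03 ± 2.576 × 0.48 = [-0.2064, 2.2664].
Exponentiate: [e^-0.2064, e^2.2664] = [0.814, 9.645].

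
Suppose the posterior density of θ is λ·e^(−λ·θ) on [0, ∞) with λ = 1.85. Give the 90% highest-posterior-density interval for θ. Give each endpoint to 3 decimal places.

[0.000, 1.245]

The exponential density is strictly decreasing on [0, ∞), so the HPD interval is anchored at 0: [0, q] with P(θ ≤ q) = 0.90.
q = −ln(1 − 0.90) / 1.85 = 2.3026 / 1.85 = 1.245.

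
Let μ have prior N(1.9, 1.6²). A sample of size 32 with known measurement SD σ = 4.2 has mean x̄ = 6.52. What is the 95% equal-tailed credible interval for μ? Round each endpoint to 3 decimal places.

Posterior precision = 1/1.6² + 32/4.2² = 0.3906 + 1.8141 = 2.2047, so posterior SD = 0.6735.
Posterior mean = (1.9/1.6² + 32·6.52/4.2²) / 2.2047 = 5.7014.
Interval: 5.7014 ± 1.960 × 0.6735 → [4.381, 7.021].

[4.381, 7.021]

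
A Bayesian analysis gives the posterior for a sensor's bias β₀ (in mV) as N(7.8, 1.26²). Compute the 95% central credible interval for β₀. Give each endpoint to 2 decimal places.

The posterior is symmetric, so the 95% equal-tailed interval is β₀ = 7.8 ± z·1.26 with z = 1.960.
Half-width: 1.960 × 1.26 = 2.47.
7.8 − 2.47 = 5.33; 7.8 + 2.47 = 10.27.

[5.33, 10.27]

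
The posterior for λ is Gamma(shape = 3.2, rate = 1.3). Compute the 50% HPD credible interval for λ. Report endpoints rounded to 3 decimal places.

[1.014, 2.622]

The posterior is unimodal and skewed, so the HPD interval has equal density at both endpoints and is the shortest 50% interval.
Solving f(1.014) = f(2.622) with F(2.622) − F(1.014) = 0.50 gives [1.014, 2.622].
For comparison, the equal-tailed interval is [1.451, 3.201]; the HPD is narrower and shifted toward the mode.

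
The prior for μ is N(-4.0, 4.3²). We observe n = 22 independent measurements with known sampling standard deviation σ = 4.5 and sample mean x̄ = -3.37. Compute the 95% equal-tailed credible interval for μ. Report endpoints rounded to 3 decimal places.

[-5.235, -1.565]

Posterior precision = 1/4.3² + 22/4.5² = 0.0541 + 1.0864 = 1.1405, so posterior SD = 0.9364.
Posterior mean = (-4.0/4.3² + 22·-3.37/4.5²) / 1.1405 = -3.3999.
Interval: -3.3999 ± 1.960 × 0.9364 → [-5.235, -1.565].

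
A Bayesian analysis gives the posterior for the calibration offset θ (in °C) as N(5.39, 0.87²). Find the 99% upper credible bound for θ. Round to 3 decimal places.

Need U with P(θ ≤ U) = 0.99: U = 5.39 + z_{0.01}·0.87.
z = 2.326; U = 5.39 + 2.326 × 0.87 = 7.414.

7.414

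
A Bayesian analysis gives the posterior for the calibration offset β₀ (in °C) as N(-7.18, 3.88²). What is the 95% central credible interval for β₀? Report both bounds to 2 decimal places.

[-14.78, 0.42]

The posterior is symmetric, so the 95% equal-tailed interval is β₀ = -7.18 ± z·3.88 with z = 1.960.
Half-width: 1.960 × 3.88 = 7.60.
-7.18 − 7.60 = -14.78; -7.18 + 7.60 = 0.42.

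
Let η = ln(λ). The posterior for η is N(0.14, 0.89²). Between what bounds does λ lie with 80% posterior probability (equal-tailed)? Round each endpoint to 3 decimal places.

[0.368, 3.599]

On the log scale the 80% interval is 0.14 ± 1.282 × 0.89 = [-1.0006, 1.2806].
Exponentiate: [e^-1.0006, e^1.2806] = [0.368, 3.599].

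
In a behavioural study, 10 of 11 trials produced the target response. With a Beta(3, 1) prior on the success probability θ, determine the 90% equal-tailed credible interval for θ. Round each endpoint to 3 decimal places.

Posterior: Beta(3+10, 1+1) = Beta(13, 2).
Equal-tailed 90% interval: the 0.05 and 0.95 quantiles of Beta(13, 2).
Posterior mean ≈ 0.867, SD ≈ 0.085; a Normal approximation gives roughly [0.727, 1.006].
Exact: F⁻¹(0.05) = 0.703; F⁻¹(0.95) = 0.974.

[0.703, 0.974]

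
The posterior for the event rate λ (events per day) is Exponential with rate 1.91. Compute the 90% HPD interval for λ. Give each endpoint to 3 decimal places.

The exponential density is strictly decreasing on [0, ∞), so the HPD interval is anchored at 0: [0, q] with P(λ ≤ q) = 0.90.
q = −ln(1 − 0.90) / 1.91 = 2.3026 / 1.91 = 1.206.

[0.000, 1.206]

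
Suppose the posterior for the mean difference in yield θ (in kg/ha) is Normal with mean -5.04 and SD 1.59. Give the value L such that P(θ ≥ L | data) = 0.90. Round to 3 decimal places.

Need L with P(θ ≥ L) = 0.90: L = -5.04 − z_{0.1}·1.59.
z = 1.282; L = -5.04 − 1.282 × 1.59 = -7.078.

-7.078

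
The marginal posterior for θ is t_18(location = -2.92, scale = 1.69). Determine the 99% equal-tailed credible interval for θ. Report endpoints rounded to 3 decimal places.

The t_18 distribution is symmetric; the 99% interval is -2.92 ± t·1.69 with t_{0.995,18} = 2.878.
Half-width: 2.878 × 1.69 = 4.865.
-2.92 − 4.865 = -7.785; -2.92 + 4.865 = 1.945.

[-7.785, 1.945]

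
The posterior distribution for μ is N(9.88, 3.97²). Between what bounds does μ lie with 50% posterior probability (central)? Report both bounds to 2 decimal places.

[7.20, 12.56]

The posterior is symmetric, so the 50% equal-tailed interval is μ = 9.88 ± z·3.97 with z = 0.674.
Half-width: 0.674 × 3.97 = 2.68.
9.88 − 2.68 = 7.20; 9.88 + 2.68 = 12.56.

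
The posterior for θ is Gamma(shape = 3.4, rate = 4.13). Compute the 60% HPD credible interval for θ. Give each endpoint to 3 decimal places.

[0.313, 0.972]

The posterior is unimodal and skewed, so the HPD interval has equal density at both endpoints and is the shortest 60% interval.
Solving f(0.313) = f(0.972) with F(0.972) − F(0.313) = 0.60 gives [0.313, 0.972].
For comparison, the equal-tailed interval is [0.444, 1.157]; the HPD is narrower and shifted toward the mode.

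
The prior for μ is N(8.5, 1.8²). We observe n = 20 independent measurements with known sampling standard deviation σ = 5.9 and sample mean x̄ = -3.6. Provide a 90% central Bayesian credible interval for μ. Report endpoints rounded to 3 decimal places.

Posterior precision = 1/1.8² + 20/5.9² = 0.3086 + 0.5745 = 0.8832, so posterior SD = 1.0641.
Posterior mean = (8.5/1.8² + 20·-3.6/5.9²) / 0.8832 = 0.6285.
Interval: 0.6285 ± 1.645 × 1.0641 → [-1.122, 2.379].

[-1.122, 2.379]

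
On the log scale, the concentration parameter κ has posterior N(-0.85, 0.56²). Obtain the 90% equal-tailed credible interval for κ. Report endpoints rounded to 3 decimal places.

[0.170, 1.074]

On the log scale the 90% interval is -0.85 ± 1.645 × 0.56 = [-1.7711, 0.0711].
Exponentiate: [e^-1.7711, e^0.0711] = [0.170, 1.074].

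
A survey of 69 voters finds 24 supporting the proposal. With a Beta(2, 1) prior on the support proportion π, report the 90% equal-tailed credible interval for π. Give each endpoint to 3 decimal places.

Posterior: Beta(2+24, 1+45) = Beta(26, 46).
Equal-tailed 90% interval: the 0.05 and 0.95 quantiles of Beta(26, 46).
Posterior mean ≈ 0.361, SD ≈ 0.056; a Normal approximation gives roughly [0.269, 0.454].
Exact: F⁻¹(0.05) = 0.271; F⁻¹(0.95) = 0.456.

[0.271, 0.456]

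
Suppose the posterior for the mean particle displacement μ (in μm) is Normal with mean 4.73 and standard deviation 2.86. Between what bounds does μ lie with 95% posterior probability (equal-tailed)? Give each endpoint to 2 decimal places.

The posterior is symmetric, so the 95% equal-tailed interval is μ = 4.73 ± z·2.86 with z = 1.960.
Half-width: 1.960 × 2.86 = 5.61.
4.73 − 5.61 = -0.88; 4.73 + 5.61 = 10.34.

[-0.88, 10.34]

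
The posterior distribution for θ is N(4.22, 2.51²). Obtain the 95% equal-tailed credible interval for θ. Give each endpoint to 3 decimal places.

[-0.700, 9.140]

The posterior is symmetric, so the 95% equal-tailed interval is θ = 4.22 ± z·2.51 with z = 1.960.
Half-width: 1.960 × 2.51 = 4.920.
4.22 − 4.920 = -0.700; 4.22 + 4.920 = 9.140.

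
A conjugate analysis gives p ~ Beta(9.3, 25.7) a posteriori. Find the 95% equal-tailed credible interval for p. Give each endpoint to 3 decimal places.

Posterior: Beta(9.3, 25.7).
Equal-tailed 95% interval: the 0.025 and 0.975 quantiles of Beta(9.3, 25.7).
Posterior mean ≈ 0.266, SD ≈ 0.074; a Normal approximation gives roughly [0.121, 0.410].
Exact: F⁻¹(0.025) = 0.135; F⁻¹(0.975) = 0.421.

[0.135, 0.421]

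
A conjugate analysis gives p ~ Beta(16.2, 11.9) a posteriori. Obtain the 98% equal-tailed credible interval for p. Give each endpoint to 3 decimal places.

[0.360, 0.777]

Posterior: Beta(16.2, 11.9).
Equal-tailed 98% interval: the 0.01 and 0.99 quantiles of Beta(16.2, 11.9).
Posterior mean ≈ 0.577, SD ≈ 0.092; a Normal approximation gives roughly [0.363, 0.790].
Exact: F⁻¹(0.01) = 0.360; F⁻¹(0.99) = 0.777.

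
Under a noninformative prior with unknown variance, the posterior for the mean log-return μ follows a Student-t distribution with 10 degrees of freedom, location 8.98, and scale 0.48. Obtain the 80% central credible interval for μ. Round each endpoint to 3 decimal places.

[8.321, 9.639]

The t_10 distribution is symmetric; the 80% interval is 8.98 ± t·0.48 with t_{0.9,10} = 1.372.
Half-width: 1.372 × 0.48 = 0.659.
8.98 − 0.659 = 8.321; 8.98 + 0.659 = 9.639.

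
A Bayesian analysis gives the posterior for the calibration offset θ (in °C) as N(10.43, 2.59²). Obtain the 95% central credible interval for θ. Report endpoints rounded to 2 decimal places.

The posterior is symmetric, so the 95% equal-tailed interval is θ = 10.43 ± z·2.59 with z = 1.960.
Half-width: 1.960 × 2.59 = 5.08.
10.43 − 5.08 = 5.35; 10.43 + 5.08 = 15.51.

[5.35, 15.51]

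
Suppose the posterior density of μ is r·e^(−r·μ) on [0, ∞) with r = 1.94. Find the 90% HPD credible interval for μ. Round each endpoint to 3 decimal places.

[0.000, 1.187]

The exponential density is strictly decreasing on [0, ∞), so the HPD interval is anchored at 0: [0, q] with P(μ ≤ q) = 0.90.
q = −ln(1 − 0.90) / 1.94 = 2.3026 / 1.94 = 1.187.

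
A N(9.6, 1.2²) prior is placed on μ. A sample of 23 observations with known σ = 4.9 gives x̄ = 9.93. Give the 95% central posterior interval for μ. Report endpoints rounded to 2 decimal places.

[8.27, 11.32]

Posterior precision = 1/1.2² + 23/4.9² = 0.6944 + 0.9579 = 1.6524, so posterior SD = 0.7779.
Posterior mean = (9.6/1.2² + 23·9.93/4.9²) / 1.6524 = 9.7913.
Interval: 9.7913 ± 1.960 × 0.7779 → [8.27, 11.32].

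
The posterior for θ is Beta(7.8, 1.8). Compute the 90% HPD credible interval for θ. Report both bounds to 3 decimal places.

[0.640, 0.991]

The posterior is unimodal and skewed, so the HPD interval has equal density at both endpoints and is the shortest 90% interval.
Solving f(0.640) = f(0.991) with F(0.991) − F(0.640) = 0.90 gives [0.640, 0.991].
For comparison, the equal-tailed interval is [0.582, 0.967]; the HPD is narrower and shifted toward the mode.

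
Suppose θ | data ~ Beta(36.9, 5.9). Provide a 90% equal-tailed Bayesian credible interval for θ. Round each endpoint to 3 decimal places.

[0.768, 0.937]

Posterior: Beta(36.9, 5.9).
Equal-tailed 90% interval: the 0.05 and 0.95 quantiles of Beta(36.9, 5.9).
Posterior mean ≈ 0.862, SD ≈ 0.052; a Normal approximation gives roughly [0.776, 0.948].
Exact: F⁻¹(0.05) = 0.768; F⁻¹(0.95) = 0.937.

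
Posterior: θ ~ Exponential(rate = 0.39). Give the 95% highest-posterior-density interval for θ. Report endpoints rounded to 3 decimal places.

The exponential density is strictly decreasing on [0, ∞), so the HPD interval is anchored at 0: [0, q] with P(θ ≤ q) = 0.95.
q = −ln(1 − 0.95) / 0.39 = 2.9957 / 0.39 = 7.681.

[0.000, 7.681]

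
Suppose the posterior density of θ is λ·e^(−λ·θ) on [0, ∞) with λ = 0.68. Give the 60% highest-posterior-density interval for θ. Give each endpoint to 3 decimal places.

[0.000, 1.347]

The exponential density is strictly decreasing on [0, ∞), so the HPD interval is anchored at 0: [0, q] with P(θ ≤ q) = 0.60.
q = −ln(1 − 0.60) / 0.68 = 0.9163 / 0.68 = 1.347.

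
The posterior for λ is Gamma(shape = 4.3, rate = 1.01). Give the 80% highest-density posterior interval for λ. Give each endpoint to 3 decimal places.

[1.436, 6.231]

The posterior is unimodal and skewed, so the HPD interval has equal density at both endpoints and is the shortest 80% interval.
Solving f(1.436) = f(6.231) with F(6.231) − F(1.436) = 0.80 gives [1.436, 6.231].
For comparison, the equal-tailed interval is [1.928, 7.009]; the HPD is narrower and shifted toward the mode.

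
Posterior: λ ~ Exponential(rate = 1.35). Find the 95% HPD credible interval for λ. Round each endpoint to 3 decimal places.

The exponential density is strictly decreasing on [0, ∞), so the HPD interval is anchored at 0: [0, q] with P(λ ≤ q) = 0.95.
q = −ln(1 − 0.95) / 1.35 = 2.9957 / 1.35 = 2.219.

[0.000, 2.219]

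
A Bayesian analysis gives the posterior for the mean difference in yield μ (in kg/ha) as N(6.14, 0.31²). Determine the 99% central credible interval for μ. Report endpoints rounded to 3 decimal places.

The posterior is symmetric, so the 99% equal-tailed interval is μ = 6.14 ± z·0.31 with z = 2.576.
Half-width: 2.576 × 0.31 = 0.799.
6.14 − 0.799 = 5.341; 6.14 + 0.799 = 6.939.

[5.341, 6.939]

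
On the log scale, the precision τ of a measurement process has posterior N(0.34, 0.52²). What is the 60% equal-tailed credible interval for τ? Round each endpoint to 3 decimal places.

On the log scale the 60% interval is 0.34 ± 0.842 × 0.52 = [-0.0976, 0.7776].
Exponentiate: [e^-0.0976, e^0.7776] = [0.907, 2.176].

[0.907, 2.176]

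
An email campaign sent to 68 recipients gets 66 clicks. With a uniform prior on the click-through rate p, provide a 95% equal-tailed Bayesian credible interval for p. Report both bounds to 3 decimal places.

[0.899, 0.991]

Posterior: Beta(1+66, 1+2) = Beta(67, 3).
Equal-tailed 95% interval: the 0.025 and 0.975 quantiles of Beta(67, 3).
Posterior mean ≈ 0.957, SD ≈ 0.024; a Normal approximation gives roughly [0.910, 1.004].
Exact: F⁻¹(0.025) = 0.899; F⁻¹(0.975) = 0.991.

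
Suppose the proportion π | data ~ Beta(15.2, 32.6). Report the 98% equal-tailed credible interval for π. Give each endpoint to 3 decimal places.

Posterior: Beta(15.2, 32.6).
Equal-tailed 98% interval: the 0.01 and 0.99 quantiles of Beta(15.2, 32.6).
Posterior mean ≈ 0.318, SD ≈ 0.067; a Normal approximation gives roughly [0.163, 0.473].
Exact: F⁻¹(0.01) = 0.176; F⁻¹(0.99) = 0.482.

[0.176, 0.482]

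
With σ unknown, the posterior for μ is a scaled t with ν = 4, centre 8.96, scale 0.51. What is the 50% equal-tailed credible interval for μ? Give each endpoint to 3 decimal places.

[8.582, 9.338]

The t_4 distribution is symmetric; the 50% interval is 8.96 ± t·0.51 with t_{0.75,4} = 0.741.
Half-width: 0.741 × 0.51 = 0.378.
8.96 − 0.378 = 8.582; 8.96 + 0.378 = 9.338.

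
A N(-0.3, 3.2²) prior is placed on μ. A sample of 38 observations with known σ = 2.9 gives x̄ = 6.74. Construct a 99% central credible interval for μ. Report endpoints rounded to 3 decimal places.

[5.392, 7.790]

Posterior precision = 1/3.2² + 38/2.9² = 0.0977 + 4.5184 = 4.6161, so posterior SD = 0.4654.
Posterior mean = (-0.3/3.2² + 38·6.74/2.9²) / 4.6161 = 6.5911.
Interval: 6.5911 ± 2.576 × 0.4654 → [5.392, 7.790].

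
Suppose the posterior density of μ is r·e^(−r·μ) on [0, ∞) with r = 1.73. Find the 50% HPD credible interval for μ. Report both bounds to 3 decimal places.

The exponential density is strictly decreasing on [0, ∞), so the HPD interval is anchored at 0: [0, q] with P(μ ≤ q) = 0.50.
q = −ln(1 − 0.50) / 1.73 = 0.6931 / 1.73 = 0.401.

[0.000, 0.401]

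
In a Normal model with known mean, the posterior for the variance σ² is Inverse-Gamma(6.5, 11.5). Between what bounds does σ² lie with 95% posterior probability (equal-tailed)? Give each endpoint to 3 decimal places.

[0.930, 4.592]

Inverse-Gamma(6.5, 11.5) quantiles: F⁻¹(0.025) and F⁻¹(0.975).
Equivalently, 1/σ² ~ Gamma(6.5, rate = 11.5); invert its 0.975 and 0.025 quantiles.
Posterior mean ≈ 2.091, SD ≈ 0.986; a Normal approximation gives roughly [0.159, 4.023].
Exact: lower = 0.930; upper = 4.592.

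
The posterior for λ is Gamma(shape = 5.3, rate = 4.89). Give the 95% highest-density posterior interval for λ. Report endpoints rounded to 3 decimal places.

The posterior is unimodal and skewed, so the HPD interval has equal density at both endpoints and is the shortest 95% interval.
Solving f(0.280) = f(2.017) with F(2.017) − F(0.280) = 0.95 gives [0.280, 2.017].
For comparison, the equal-tailed interval is [0.367, 2.183]; the HPD is narrower and shifted toward the mode.

[0.280, 2.017]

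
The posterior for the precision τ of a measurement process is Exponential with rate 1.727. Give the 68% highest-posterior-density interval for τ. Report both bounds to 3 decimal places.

The exponential density is strictly decreasing on [0, ∞), so the HPD interval is anchored at 0: [0, q] with P(τ ≤ q) = 0.68.
q = −ln(1 − 0.68) / 1.727 = 1.1394 / 1.727 = 0.660.

[0.000, 0.660]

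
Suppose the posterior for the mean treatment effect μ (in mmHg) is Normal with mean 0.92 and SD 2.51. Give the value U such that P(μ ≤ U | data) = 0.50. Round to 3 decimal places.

Need U with P(μ ≤ U) = 0.50: U = 0.92 + z_{0.5}·2.51.
z = 0.000; U = 0.92 + 0.000 × 2.51 = 0.920.

0.920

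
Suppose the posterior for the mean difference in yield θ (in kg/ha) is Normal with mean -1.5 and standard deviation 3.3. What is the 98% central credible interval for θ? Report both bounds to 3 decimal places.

[-9.177, 6.177]

The posterior is symmetric, so the 98% equal-tailed interval is θ = -1.5 ± z·3.3 with z = 2.326.
Half-width: 2.326 × 3.3 = 7.677.
-1.5 − 7.677 = -9.177; -1.5 + 7.677 = 6.177.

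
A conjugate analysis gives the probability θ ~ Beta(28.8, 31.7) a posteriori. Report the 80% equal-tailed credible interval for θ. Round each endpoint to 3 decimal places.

[0.394, 0.558]

Posterior: Beta(28.8, 31.7).
Equal-tailed 80% interval: the 0.1 and 0.9 quantiles of Beta(28.8, 31.7).
Posterior mean ≈ 0.476, SD ≈ 0.064; a Normal approximation gives roughly [0.394, 0.558].
Exact: F⁻¹(0.1) = 0.394; F⁻¹(0.9) = 0.558.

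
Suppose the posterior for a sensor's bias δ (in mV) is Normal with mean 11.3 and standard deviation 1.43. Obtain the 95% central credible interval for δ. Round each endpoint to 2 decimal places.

The posterior is symmetric, so the 95% equal-tailed interval is δ = 11.3 ± z·1.43 with z = 1.960.
Half-width: 1.960 × 1.43 = 2.80.
11.3 − 2.80 = 8.50; 11.3 + 2.80 = 14.10.

[8.50, 14.10]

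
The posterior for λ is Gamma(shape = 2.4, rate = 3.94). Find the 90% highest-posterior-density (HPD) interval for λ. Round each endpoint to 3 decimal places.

[0.051, 1.158]

The posterior is unimodal and skewed, so the HPD interval has equal density at both endpoints and is the shortest 90% interval.
Solving f(0.051) = f(1.158) with F(1.158) − F(0.051) = 0.90 gives [0.051, 1.158].
For comparison, the equal-tailed interval is [0.134, 1.365]; the HPD is narrower and shifted toward the mode.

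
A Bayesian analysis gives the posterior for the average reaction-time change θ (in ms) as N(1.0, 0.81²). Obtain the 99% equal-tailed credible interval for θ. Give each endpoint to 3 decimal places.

[-1.086, 3.086]

The posterior is symmetric, so the 99% equal-tailed interval is θ = 1.0 ± z·0.81 with z = 2.576.
Half-width: 2.576 × 0.81 = 2.086.
1.0 − 2.086 = -1.086; 1.0 + 2.086 = 3.086.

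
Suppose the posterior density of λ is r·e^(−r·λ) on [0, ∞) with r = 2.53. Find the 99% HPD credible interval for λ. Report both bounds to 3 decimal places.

[0.000, 1.820]

The exponential density is strictly decreasing on [0, ∞), so the HPD interval is anchored at 0: [0, q] with P(λ ≤ q) = 0.99.
q = −ln(1 − 0.99) / 2.53 = 4.6052 / 2.53 = 1.820.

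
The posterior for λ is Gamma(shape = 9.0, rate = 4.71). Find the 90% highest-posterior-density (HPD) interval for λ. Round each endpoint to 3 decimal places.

The posterior is unimodal and skewed, so the HPD interval has equal density at both endpoints and is the shortest 90% interval.
Solving f(0.886) = f(2.901) with F(2.901) − F(0.886) = 0.90 gives [0.886, 2.901].
For comparison, the equal-tailed interval is [0.997, 3.065]; the HPD is narrower and shifted toward the mode.

[0.886, 2.901]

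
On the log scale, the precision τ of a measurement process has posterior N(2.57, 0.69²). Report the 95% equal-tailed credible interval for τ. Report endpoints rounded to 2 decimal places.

On the log scale the 95% interval is 2.57 ± 1.960 × 0.69 = [1.2176, 3.9224].
Exponentiate: [e^1.2176, e^3.9224] = [3.38, 50.52].

[3.38, 50.52]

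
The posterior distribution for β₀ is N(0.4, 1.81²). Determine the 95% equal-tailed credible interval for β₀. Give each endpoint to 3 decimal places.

The posterior is symmetric, so the 95% equal-tailed interval is β₀ = 0.4 ± z·1.81 with z = 1.960.
Half-width: 1.960 × 1.81 = 3.548.
0.4 − 3.548 = -3.148; 0.4 + 3.548 = 3.948.

[-3.148, 3.948]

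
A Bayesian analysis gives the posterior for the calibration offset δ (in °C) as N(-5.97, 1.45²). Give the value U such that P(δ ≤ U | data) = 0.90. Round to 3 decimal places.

-4.112

Need U with P(δ ≤ U) = 0.90: U = -5.97 + z_{0.1}·1.45.
z = 1.282; U = -5.97 + 1.282 × 1.45 = -4.112.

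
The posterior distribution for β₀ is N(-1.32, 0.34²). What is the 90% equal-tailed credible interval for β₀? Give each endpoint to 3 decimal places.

The posterior is symmetric, so the 90% equal-tailed interval is β₀ = -1.32 ± z·0.34 with z = 1.645.
Half-width: 1.645 × 0.34 = 0.559.
-1.32 − 0.559 = -1.879; -1.32 + 0.559 = -0.761.

[-1.879, -0.761]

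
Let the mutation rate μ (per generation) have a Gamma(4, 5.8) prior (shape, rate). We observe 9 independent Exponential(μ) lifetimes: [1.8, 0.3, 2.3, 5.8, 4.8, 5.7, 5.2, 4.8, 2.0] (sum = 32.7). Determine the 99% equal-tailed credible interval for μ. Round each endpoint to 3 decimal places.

[0.145, 0.627]

Posterior: Gamma(4+9, 5.8+32.7) = Gamma(13, 38.5) (shape, rate).
Equal-tailed 99% interval: Gamma(13, 38.5) quantiles at 0.005 and 0.995.
Posterior mean ≈ 0.338, SD ≈ 0.094; a Normal approximation gives roughly [0.096, 0.579].
Exact: lower = 0.145; upper = 0.627.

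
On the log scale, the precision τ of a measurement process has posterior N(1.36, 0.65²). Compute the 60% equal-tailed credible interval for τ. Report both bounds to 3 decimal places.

[2.255, 6.733]

On the log scale the 60% interval is 1.36 ± 0.842 × 0.65 = [0.8129, 1.9071].
Exponentiate: [e^0.8129, e^1.9071] = [2.255, 6.733].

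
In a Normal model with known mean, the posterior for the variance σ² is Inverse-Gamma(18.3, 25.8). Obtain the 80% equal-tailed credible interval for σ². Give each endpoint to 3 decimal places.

[1.077, 1.973]

Inverse-Gamma(18.3, 25.8) quantiles: F⁻¹(0.1) and F⁻¹(0.9).
Equivalently, 1/σ² ~ Gamma(18.3, rate = 25.8); invert its 0.9 and 0.1 quantiles.
Posterior mean ≈ 1.491, SD ≈ 0.369; a Normal approximation gives roughly [1.018, 1.965].
Exact: lower = 1.077; upper = 1.973.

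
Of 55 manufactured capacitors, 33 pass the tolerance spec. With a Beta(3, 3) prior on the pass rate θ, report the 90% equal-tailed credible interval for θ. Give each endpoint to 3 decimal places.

Posterior: Beta(3+33, 3+22) = Beta(36, 25).
Equal-tailed 90% interval: the 0.05 and 0.95 quantiles of Beta(36, 25).
Posterior mean ≈ 0.590, SD ≈ 0.062; a Normal approximation gives roughly [0.487, 0.693].
Exact: F⁻¹(0.05) = 0.486; F⁻¹(0.95) = 0.691.

[0.486, 0.691]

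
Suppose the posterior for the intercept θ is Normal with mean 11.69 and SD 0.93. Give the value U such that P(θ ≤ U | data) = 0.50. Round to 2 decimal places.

11.69

Need U with P(θ ≤ U) = 0.50: U = 11.69 + z_{0.5}·0.93.
z = 0.000; U = 11.69 + 0.000 × 0.93 = 11.69.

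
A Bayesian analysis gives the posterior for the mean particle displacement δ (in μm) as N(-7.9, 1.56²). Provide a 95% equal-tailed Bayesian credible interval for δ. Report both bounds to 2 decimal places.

[-10.96, -4.84]

The posterior is symmetric, so the 95% equal-tailed interval is δ = -7.9 ± z·1.56 with z = 1.960.
Half-width: 1.960 × 1.56 = 3.06.
-7.9 − 3.06 = -10.96; -7.9 + 3.06 = -4.84.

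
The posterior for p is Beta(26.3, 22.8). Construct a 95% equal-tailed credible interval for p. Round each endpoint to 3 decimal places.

[0.397, 0.672]

Posterior: Beta(26.3, 22.8).
Equal-tailed 95% interval: the 0.025 and 0.975 quantiles of Beta(26.3, 22.8).
Posterior mean ≈ 0.536, SD ≈ 0.070; a Normal approximation gives roughly [0.398, 0.674].
Exact: F⁻¹(0.025) = 0.397; F⁻¹(0.975) = 0.672.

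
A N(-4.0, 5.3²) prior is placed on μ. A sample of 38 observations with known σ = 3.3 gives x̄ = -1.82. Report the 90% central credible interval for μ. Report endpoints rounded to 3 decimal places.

Posterior precision = 1/5.3² + 38/3.3² = 0.0356 + 3.4894 = 3.5250, so posterior SD = 0.5326.
Posterior mean = (-4.0/5.3² + 38·-1.82/3.3²) / 3.5250 = -1.8420.
Interval: -1.8420 ± 1.645 × 0.5326 → [-2.718, -0.966].

[-2.718, -0.966]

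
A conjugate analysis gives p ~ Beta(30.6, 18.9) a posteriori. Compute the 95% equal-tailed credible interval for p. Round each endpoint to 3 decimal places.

[0.480, 0.747]

Posterior: Beta(30.6, 18.9).
Equal-tailed 95% interval: the 0.025 and 0.975 quantiles of Beta(30.6, 18.9).
Posterior mean ≈ 0.618, SD ≈ 0.068; a Normal approximation gives roughly [0.484, 0.752].
Exact: F⁻¹(0.025) = 0.480; F⁻¹(0.975) = 0.747.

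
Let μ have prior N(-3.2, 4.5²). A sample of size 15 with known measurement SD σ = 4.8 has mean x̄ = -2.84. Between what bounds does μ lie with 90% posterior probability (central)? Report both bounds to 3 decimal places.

Posterior precision = 1/4.5² + 15/4.8² = 0.0494 + 0.6510 = 0.7004, so posterior SD = 1.1949.
Posterior mean = (-3.2/4.5² + 15·-2.84/4.8²) / 0.7004 = -2.8654.
Interval: -2.8654 ± 1.645 × 1.1949 → [-4.831, -0.900].

[-4.831, -0.900]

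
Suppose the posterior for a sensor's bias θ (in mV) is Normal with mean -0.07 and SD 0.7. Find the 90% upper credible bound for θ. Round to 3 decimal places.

0.827

Need U with P(θ ≤ U) = 0.90: U = -0.07 + z_{0.1}·0.7.
z = 1.282; U = -0.07 + 1.282 × 0.7 = 0.827.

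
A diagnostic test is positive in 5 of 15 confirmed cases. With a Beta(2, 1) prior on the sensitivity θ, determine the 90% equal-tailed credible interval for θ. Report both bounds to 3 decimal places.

[0.212, 0.580]

Posterior: Beta(2+5, 1+10) = Beta(7, 11).
Equal-tailed 90% interval: the 0.05 and 0.95 quantiles of Beta(7, 11).
Posterior mean ≈ 0.389, SD ≈ 0.112; a Normal approximation gives roughly [0.205, 0.573].
Exact: F⁻¹(0.05) = 0.212; F⁻¹(0.95) = 0.580.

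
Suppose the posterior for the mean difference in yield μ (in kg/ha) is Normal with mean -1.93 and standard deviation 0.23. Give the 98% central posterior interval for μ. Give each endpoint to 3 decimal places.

The posterior is symmetric, so the 98% equal-tailed interval is μ = -1.93 ± z·0.23 with z = 2.326.
Half-width: 2.326 × 0.23 = 0.535.
-1.93 − 0.535 = -2.465; -1.93 + 0.535 = -1.395.

[-2.465, -1.395]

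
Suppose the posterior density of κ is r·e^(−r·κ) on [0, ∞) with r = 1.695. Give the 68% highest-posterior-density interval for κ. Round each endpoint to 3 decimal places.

[0.000, 0.672]

The exponential density is strictly decreasing on [0, ∞), so the HPD interval is anchored at 0: [0, q] with P(κ ≤ q) = 0.68.
q = −ln(1 − 0.68) / 1.695 = 1.1394 / 1.695 = 0.672.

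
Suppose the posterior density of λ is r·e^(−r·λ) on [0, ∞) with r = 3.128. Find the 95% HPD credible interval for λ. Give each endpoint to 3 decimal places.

The exponential density is strictly decreasing on [0, ∞), so the HPD interval is anchored at 0: [0, q] with P(λ ≤ q) = 0.95.
q = −ln(1 − 0.95) / 3.128 = 2.9957 / 3.128 = 0.958.

[0.000, 0.958]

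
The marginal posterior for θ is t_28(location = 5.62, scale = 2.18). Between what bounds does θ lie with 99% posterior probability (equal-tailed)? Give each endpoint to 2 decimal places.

The t_28 distribution is symmetric; the 99% interval is 5.62 ± t·2.18 with t_{0.995,28} = 2.763.
Half-width: 2.763 × 2.18 = 6.02.
5.62 − 6.02 = -0.40; 5.62 + 6.02 = 11.64.

[-0.40, 11.64]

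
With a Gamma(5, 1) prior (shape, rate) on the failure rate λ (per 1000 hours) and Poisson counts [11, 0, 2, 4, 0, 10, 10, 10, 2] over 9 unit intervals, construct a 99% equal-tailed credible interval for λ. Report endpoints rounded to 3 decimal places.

Posterior: Gamma(5+49, 1+9) = Gamma(54, 10) (shape, rate).
Equal-tailed 99% interval: Gamma(54, 10) quantiles at 0.005 and 0.995.
Posterior mean ≈ 5.400, SD ≈ 0.735; a Normal approximation gives roughly [3.507, 7.293].
Exact: lower = 3.695; upper = 7.480.

[3.695, 7.480]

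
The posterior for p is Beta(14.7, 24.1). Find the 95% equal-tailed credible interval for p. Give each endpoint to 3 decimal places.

Posterior: Beta(14.7, 24.1).
Equal-tailed 95% interval: the 0.025 and 0.975 quantiles of Beta(14.7, 24.1).
Posterior mean ≈ 0.379, SD ≈ 0.077; a Normal approximation gives roughly [0.228, 0.530].
Exact: F⁻¹(0.025) = 0.235; F⁻¹(0.975) = 0.535.

[0.235, 0.535]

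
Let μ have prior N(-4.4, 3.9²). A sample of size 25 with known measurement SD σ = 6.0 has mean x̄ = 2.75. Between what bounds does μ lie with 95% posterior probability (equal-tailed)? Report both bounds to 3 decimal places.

[-0.116, 4.380]

Posterior precision = 1/3.9² + 25/6.0² = 0.0657 + 0.6944 = 0.7602, so posterior SD = 1.1469.
Posterior mean = (-4.4/3.9² + 25·2.75/6.0²) / 0.7602 = 2.1316.
Interval: 2.1316 ± 1.960 × 1.1469 → [-0.116, 4.380].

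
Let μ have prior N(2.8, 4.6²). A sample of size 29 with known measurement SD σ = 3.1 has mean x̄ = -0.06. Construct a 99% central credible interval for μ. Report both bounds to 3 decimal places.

Posterior precision = 1/4.6² + 29/3.1² = 0.0473 + 3.0177 = 3.0649, so posterior SD = 0.5712.
Posterior mean = (2.8/4.6² + 29·-0.06/3.1²) / 3.0649 = -0.0159.
Interval: -0.0159 ± 2.576 × 0.5712 → [-1.487, 1.455].

[-1.487, 1.455]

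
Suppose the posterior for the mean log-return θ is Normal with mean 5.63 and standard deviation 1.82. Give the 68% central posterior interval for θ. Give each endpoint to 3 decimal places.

The posterior is symmetric, so the 68% equal-tailed interval is θ = 5.63 ± z·1.82 with z = 0.994.
Half-width: 0.994 × 1.82 = 1.810.
5.63 − 1.810 = 3.820; 5.63 + 1.810 = 7.440.

[3.820, 7.440]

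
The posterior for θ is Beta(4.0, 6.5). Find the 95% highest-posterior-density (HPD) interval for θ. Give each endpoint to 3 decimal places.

[0.115, 0.658]

The posterior is unimodal and skewed, so the HPD interval has equal density at both endpoints and is the shortest 95% interval.
Solving f(0.115) = f(0.658) with F(0.658) − F(0.115) = 0.95 gives [0.115, 0.658].
For comparison, the equal-tailed interval is [0.129, 0.676]; the HPD is narrower and shifted toward the mode.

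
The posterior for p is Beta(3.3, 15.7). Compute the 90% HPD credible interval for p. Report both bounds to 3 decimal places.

[0.039, 0.302]

The posterior is unimodal and skewed, so the HPD interval has equal density at both endpoints and is the shortest 90% interval.
Solving f(0.039) = f(0.302) with F(0.302) − F(0.039) = 0.90 gives [0.039, 0.302].
For comparison, the equal-tailed interval is [0.056, 0.331]; the HPD is narrower and shifted toward the mode.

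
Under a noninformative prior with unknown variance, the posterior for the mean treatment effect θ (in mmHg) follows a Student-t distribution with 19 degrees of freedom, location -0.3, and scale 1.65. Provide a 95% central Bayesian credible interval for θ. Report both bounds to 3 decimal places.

The t_19 distribution is symmetric; the 95% interval is -0.3 ± t·1.65 with t_{0.975,19} = 2.093.
Half-width: 2.093 × 1.65 = 3.453.
-0.3 − 3.453 = -3.753; -0.3 + 3.453 = 3.153.

[-3.753, 3.153]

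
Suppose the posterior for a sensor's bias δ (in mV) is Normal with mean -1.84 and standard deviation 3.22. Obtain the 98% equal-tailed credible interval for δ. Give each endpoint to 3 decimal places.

The posterior is symmetric, so the 98% equal-tailed interval is δ = -1.84 ± z·3.22 with z = 2.326.
Half-width: 2.326 × 3.22 = 7.491.
-1.84 − 7.491 = -9.331; -1.84 + 7.491 = 5.651.

[-9.331, 5.651]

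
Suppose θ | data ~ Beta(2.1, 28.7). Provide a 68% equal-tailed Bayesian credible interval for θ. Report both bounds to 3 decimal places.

[0.026, 0.111]

Posterior: Beta(2.1, 28.7).
Equal-tailed 68% interval: the 0.16 and 0.84 quantiles of Beta(2.1, 28.7).
Posterior mean ≈ 0.068, SD ≈ 0.045; a Normal approximation gives roughly [0.024, 0.113].
Exact: F⁻¹(0.16) = 0.026; F⁻¹(0.84) = 0.111.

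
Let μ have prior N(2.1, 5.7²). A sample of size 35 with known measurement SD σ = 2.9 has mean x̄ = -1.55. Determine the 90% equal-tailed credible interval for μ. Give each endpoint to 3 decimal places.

Posterior precision = 1/5.7² + 35/2.9² = 0.0308 + 4.1617 = 4.1925, so posterior SD = 0.4884.
Posterior mean = (2.1/5.7² + 35·-1.55/2.9²) / 4.1925 = -1.5232.
Interval: -1.5232 ± 1.645 × 0.4884 → [-2.327, -0.720].

[-2.327, -0.720]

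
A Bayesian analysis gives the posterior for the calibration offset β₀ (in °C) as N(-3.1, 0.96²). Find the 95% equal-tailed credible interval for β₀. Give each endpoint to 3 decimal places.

[-4.982, -1.218]

The posterior is symmetric, so the 95% equal-tailed interval is β₀ = -3.1 ± z·0.96 with z = 1.960.
Half-width: 1.960 × 0.96 = 1.882.
-3.1 − 1.882 = -4.982; -3.1 + 1.882 = -1.218.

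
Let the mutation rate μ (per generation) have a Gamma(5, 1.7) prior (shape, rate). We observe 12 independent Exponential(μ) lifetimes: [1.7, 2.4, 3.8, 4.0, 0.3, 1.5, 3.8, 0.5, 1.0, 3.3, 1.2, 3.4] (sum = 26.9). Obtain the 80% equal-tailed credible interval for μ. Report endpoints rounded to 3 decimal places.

Posterior: Gamma(5+12, 1.7+26.9) = Gamma(17, 28.6) (shape, rate).
Equal-tailed 80% interval: Gamma(17, 28.6) quantiles at 0.1 and 0.9.
Posterior mean ≈ 0.594, SD ≈ 0.144; a Normal approximation gives roughly [0.410, 0.779].
Exact: lower = 0.419; upper = 0.785.

[0.419, 0.785]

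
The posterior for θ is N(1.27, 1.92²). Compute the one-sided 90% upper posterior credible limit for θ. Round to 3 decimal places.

Need U with P(θ ≤ U) = 0.90: U = 1.27 + z_{0.1}·1.92.
z = 1.282; U = 1.27 + 1.282 × 1.92 = 3.731.

3.731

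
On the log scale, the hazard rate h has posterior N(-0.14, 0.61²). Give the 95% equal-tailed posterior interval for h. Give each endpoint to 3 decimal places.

On the log scale the 95% interval is -0.14 ± 1.960 × 0.61 = [-1.3356, 1.0556].
Exponentiate: [e^-1.3356, e^1.0556] = [0.263, 2.874].

[0.263, 2.874]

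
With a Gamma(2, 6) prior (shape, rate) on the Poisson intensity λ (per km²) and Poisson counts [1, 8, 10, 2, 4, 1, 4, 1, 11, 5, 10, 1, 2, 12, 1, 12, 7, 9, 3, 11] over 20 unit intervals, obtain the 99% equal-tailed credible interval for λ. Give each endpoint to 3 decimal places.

[3.501, 5.644]

Posterior: Gamma(2+115, 6+20) = Gamma(117, 26) (shape, rate).
Equal-tailed 99% interval: Gamma(117, 26) quantiles at 0.005 and 0.995.
Posterior mean ≈ 4.500, SD ≈ 0.416; a Normal approximation gives roughly [3.428, 5.572].
Exact: lower = 3.501; upper = 5.644.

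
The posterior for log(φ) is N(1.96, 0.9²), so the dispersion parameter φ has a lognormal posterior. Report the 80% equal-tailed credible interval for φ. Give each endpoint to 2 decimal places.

[2.24, 22.50]

On the log scale the 80% interval is 1.96 ± 1.282 × 0.9 = [0.8066, 3.1134].
Exponentiate: [e^0.8066, e^3.1134] = [2.24, 22.50].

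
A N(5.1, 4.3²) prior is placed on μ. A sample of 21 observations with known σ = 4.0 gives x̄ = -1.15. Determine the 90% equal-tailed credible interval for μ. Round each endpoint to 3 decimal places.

[-2.310, 0.504]

Posterior precision = 1/4.3² + 21/4.0² = 0.0541 + 1.3125 = 1.3666, so posterior SD = 0.8554.
Posterior mean = (5.1/4.3² + 21·-1.15/4.0²) / 1.3666 = -0.9027.
Interval: -0.9027 ± 1.645 × 0.8554 → [-2.310, 0.504].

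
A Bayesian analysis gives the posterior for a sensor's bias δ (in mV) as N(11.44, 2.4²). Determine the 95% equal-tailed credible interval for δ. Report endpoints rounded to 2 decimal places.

The posterior is symmetric, so the 95% equal-tailed interval is δ = 11.44 ± z·2.4 with z = 1.960.
Half-width: 1.960 × 2.4 = 4.70.
11.44 − 4.70 = 6.74; 11.44 + 4.70 = 16.14.

[6.74, 16.14]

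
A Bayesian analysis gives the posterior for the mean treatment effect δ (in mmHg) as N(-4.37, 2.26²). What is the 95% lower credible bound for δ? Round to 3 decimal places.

-8.087

Need L with P(δ ≥ L) = 0.95: L = -4.37 − z_{0.05}·2.26.
z = 1.645; L = -4.37 − 1.645 × 2.26 = -8.087.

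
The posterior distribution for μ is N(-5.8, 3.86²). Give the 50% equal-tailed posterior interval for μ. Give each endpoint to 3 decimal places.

[-8.404, -3.196]

The posterior is symmetric, so the 50% equal-tailed interval is μ = -5.8 ± z·3.86 with z = 0.674.
Half-width: 0.674 × 3.86 = 2.604.
-5.8 − 2.604 = -8.404; -5.8 + 2.604 = -3.196.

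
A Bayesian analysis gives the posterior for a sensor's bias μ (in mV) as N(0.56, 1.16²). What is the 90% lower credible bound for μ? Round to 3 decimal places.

-0.927

Need L with P(μ ≥ L) = 0.90: L = 0.56 − z_{0.1}·1.16.
z = 1.282; L = 0.56 − 1.282 × 1.16 = -0.927.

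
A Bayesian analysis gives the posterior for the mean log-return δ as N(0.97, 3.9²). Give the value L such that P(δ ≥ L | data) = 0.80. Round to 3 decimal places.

Need L with P(δ ≥ L) = 0.80: L = 0.97 − z_{0.2}·3.9.
z = 0.842; L = 0.97 − 0.842 × 3.9 = -2.312.

-2.312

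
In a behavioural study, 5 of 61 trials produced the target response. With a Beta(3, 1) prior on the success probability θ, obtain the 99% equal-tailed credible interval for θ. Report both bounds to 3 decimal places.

Posterior: Beta(3+5, 1+56) = Beta(8, 57).
Equal-tailed 99% interval: the 0.005 and 0.995 quantiles of Beta(8, 57).
Posterior mean ≈ 0.123, SD ≈ 0.040; a Normal approximation gives roughly [0.019, 0.227].
Exact: F⁻¹(0.005) = 0.042; F⁻¹(0.995) = 0.247.

[0.042, 0.247]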